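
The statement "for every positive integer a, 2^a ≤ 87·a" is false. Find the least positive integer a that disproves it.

a = 10

Check each positive integer a in order until 2^a > 87·a.
For a = 1, 2, 3, 4, 5, 6, 7, 8, 9 the conclusion holds.
a = 10: 2^a = 1024 and 87·a = 870, so 1024 > 870.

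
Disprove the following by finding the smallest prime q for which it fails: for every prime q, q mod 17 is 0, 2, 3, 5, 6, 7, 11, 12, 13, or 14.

For q = 2, 3, 5, 7, …, 31, 37, 41 the conclusion holds.
q = 43: 43 mod 17 = 9 — not in {0, 2, 3, 5, 6, 7, 11, 12, 13, 14}.

q = 43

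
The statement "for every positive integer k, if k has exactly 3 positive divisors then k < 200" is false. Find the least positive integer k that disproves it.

k = 289

We need the least positive integer k for which k has exactly 3 positive divisors but the claim fails.
k = 4: τ(4) = 3; 4 < 200.
k = 9: τ(9) = 3; 9 < 200.
k = 25: τ(25) = 3; 25 < 200.
k = 49: τ(49) = 3; 49 < 200.
k = 121: τ(121) = 3; 121 < 200.
k = 169: τ(169) = 3; 169 < 200.
k = 289: τ(289) = 3; 289 ≥ 200.
So k = 289 is the smallest counterexample.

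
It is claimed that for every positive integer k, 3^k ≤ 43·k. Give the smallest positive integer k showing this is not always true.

k = 1: 3^k = 3 and 43·k = 43, so 3 ≤ 43.
k = 2: 3^k = 9 and 43·k = 86, so 9 ≤ 86.
k = 3: 3^k = 27 and 43·k = 129, so 27 ≤ 129.
k = 4: 3^k = 81 and 43·k = 172, so 81 ≤ 172.
k = 5: 3^k = 243 and 43·k = 215, so 243 > 215.

k = 5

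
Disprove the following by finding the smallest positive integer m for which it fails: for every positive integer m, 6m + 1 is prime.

m = 4

We need the least positive integer m for which 6m + 1 is not prime.
For m = 1, 2, 3 the conclusion holds.
m = 4: 6m + 1 = 25 = 5 × 5, composite.
So m = 4 is the smallest counterexample.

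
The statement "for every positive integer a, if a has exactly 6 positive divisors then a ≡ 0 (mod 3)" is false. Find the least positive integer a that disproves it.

We need the least positive integer a for which a has exactly 6 positive divisors but the claim fails.
For a = 12, 18 the conclusion holds.
a = 20: τ(20) = 6; 20 ≡ 2 (mod 3).

a = 20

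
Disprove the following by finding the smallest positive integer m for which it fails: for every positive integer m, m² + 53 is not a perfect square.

m = 26

We need the least positive integer m for which m² + 53 is a perfect square.
The first 25 eligible values, up to m = 25, all satisfy the conclusion.
m = 26: 26² + 53 = 729 = 27², a perfect square.
Hence m = 26 is a counterexample.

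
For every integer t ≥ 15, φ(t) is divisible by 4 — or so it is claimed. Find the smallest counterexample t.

t = 18

t = 15: φ(15) = 8; 8 mod 4 = 0.
t = 16: φ(16) = 8; 8 mod 4 = 0.
t = 17: φ(17) = 16; 16 mod 4 = 0.
t = 18: φ(18) = 6; 6 mod 4 = 2.
Hence t = 18 is a counterexample.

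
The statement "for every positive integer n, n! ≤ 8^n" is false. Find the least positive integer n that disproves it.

n = 20

For n = 1, 2, 3, 4, …, 17, 18, 19 the conclusion holds.
n = 20: n! = 2432902008176640000 and 8^n = 1152921504606846976, so 2432902008176640000 > 1152921504606846976.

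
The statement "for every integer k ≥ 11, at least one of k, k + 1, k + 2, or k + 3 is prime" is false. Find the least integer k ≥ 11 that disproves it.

k = 24

A counterexample is any integer k ≥ 11 such that k, k + 1, k + 2, k + 3 are all composite; we check each in order.
For k = 11, 12, 13, 14, …, 21, 22, 23 the conclusion holds.
k = 24: 24 = 2 × 12; 25 = 5 × 5; 26 = 2 × 13; 27 = 3 × 9 — all composite.
Thus k = 24 disproves the claim, and no smaller k works.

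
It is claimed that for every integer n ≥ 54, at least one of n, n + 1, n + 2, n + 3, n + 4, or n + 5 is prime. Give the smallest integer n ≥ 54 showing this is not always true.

We need the least integer n ≥ 54 for which n, n + 1, n + 2, n + 3, n + 4, n + 5 are all composite.
For n = 54, 55, 56, 57, …, 87, 88, 89 the conclusion holds.
n = 90: 90 = 2 × 45; 91 = 7 × 13; 92 = 2 × 46; 93 = 3 × 31; 94 = 2 × 47; 95 = 5 × 19 — all composite.
So n = 90 is the smallest counterexample.

n = 90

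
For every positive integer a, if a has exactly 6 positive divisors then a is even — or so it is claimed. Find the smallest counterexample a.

a = 45

We need the least positive integer a for which a has exactly 6 positive divisors but a is odd.
The first 6 eligible values, up to a = 44, all satisfy the conclusion.
a = 45: divisors of 45: 1, 3, 5, 9, 15, 45; 45 is odd.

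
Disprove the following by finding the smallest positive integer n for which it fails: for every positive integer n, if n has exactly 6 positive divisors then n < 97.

For n = 12, 18, 20, 28, …, 75, 76, 92 the conclusion holds.
n = 98: τ(98) = 6; 98 ≥ 97.
Hence n = 98 is a counterexample.

n = 98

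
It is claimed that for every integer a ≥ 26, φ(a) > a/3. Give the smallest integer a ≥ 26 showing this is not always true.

a = 30

Check each integer a ≥ 26 in order until the claim fails.
For a = 26, 27, 28, 29 the conclusion holds.
a = 30: φ(30) = 8 and 30/3 = 10, so φ(30) ≤ 30/3.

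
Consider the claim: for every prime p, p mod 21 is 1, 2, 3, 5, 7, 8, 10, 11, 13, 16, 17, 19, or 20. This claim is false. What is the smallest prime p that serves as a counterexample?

We need the least prime p for which the claim fails.
The first 18 eligible values, up to p = 61, all satisfy the conclusion.
p = 67: 67 mod 21 = 4 — not in {1, 2, 3, 5, 7, 8, 10, 11, 13, 16, 17, 19, 20}.
Hence p = 67 is a counterexample.

p = 67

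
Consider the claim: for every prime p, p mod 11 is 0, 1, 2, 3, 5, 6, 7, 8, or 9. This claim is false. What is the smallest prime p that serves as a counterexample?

p = 37

A counterexample is any prime p such that the claim fails; we check each in order.
For p = 2, 3, 5, 7, …, 23, 29, 31 the conclusion holds.
p = 37: 37 mod 11 = 4 — not in {0, 1, 2, 3, 5, 6, 7, 8, 9}.
Thus p = 37 disproves the claim, and no smaller p works.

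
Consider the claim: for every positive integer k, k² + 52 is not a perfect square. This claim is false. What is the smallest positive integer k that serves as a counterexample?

k = 12

We need the least positive integer k for which k² + 52 is a perfect square.
For k = 1, 2, 3, 4, …, 9, 10, 11 the conclusion holds.
k = 12: 12² + 52 = 196 = 14², a perfect square.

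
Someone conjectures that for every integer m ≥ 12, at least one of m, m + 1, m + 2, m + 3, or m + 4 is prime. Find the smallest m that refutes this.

m = 24

Check each integer m ≥ 12 in order until m, m + 1, m + 2, m + 3, m + 4 are all composite.
For m = 12, 13, 14, 15, …, 21, 22, 23 the conclusion holds.
m = 24: 24 = 2 × 12; 25 = 5 × 5; 26 = 2 × 13; 27 = 3 × 9; 28 = 2 × 14 — all composite.
Thus m = 24 disproves the claim, and no smaller m works.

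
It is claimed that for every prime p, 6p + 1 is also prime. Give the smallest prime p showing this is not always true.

p = 19

A counterexample is any prime p such that 6p + 1 is not prime; we check each in order.
p = 2: 6p + 1 = 13, prime.
p = 3: 6p + 1 = 19, prime.
p = 5: 6p + 1 = 31, prime.
p = 7: 6p + 1 = 43, prime.
p = 11: 6p + 1 = 67, prime.
p = 13: 6p + 1 = 79, prime.
p = 17: 6p + 1 = 103, prime.
p = 19: 6p + 1 = 115 = 5 × 23, not prime.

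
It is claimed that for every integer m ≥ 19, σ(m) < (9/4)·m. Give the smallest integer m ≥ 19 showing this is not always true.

A counterexample is any integer m ≥ 19 such that the claim fails; we check each in order.
m = 19: σ(19) = 20; 20 < 171/4.
m = 20: σ(20) = 42; 42 < 45.
m = 21: σ(21) = 32; 32 < 189/4.
m = 22: σ(22) = 36; 36 < 99/2.
m = 23: σ(23) = 24; 24 < 207/4.
m = 24: σ(24) = 60; 60 ≥ 54.

m = 24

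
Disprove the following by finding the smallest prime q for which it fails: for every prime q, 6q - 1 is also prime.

q = 11

A counterexample is any prime q such that 6q - 1 is not prime; we check each in order.
For q = 2, 3, 5, 7 the conclusion holds.
q = 11: 6q - 1 = 65 = 5 × 13, not prime.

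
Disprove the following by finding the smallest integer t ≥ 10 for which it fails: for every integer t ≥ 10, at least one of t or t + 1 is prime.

A counterexample is any integer t ≥ 10 such that t, t + 1 are both composite; we check each in order.
The first 4 eligible values, up to t = 13, all satisfy the conclusion.
t = 14: 14 = 2 × 7; 15 = 3 × 5 — both composite.

t = 14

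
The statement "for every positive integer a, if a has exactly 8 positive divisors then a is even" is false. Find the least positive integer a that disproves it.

a = 105

We need the least positive integer a for which a has exactly 8 positive divisors but a is odd.
For a = 24, 30, 40, 42, …, 88, 102, 104 the conclusion holds.
a = 105: divisors of 105: 1, 3, 5, 7, 15, 21, 35, 105; 105 is odd.
Thus a = 105 disproves the claim, and no smaller a works.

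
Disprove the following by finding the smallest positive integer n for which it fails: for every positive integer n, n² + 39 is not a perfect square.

We need the least positive integer n for which n² + 39 is a perfect square.
The first 4 eligible values, up to n = 4, all satisfy the conclusion.
n = 5: 5² + 39 = 64 = 8², a perfect square.

n = 5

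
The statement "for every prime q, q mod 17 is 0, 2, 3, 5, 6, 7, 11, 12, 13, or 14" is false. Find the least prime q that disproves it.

q = 43

Check each prime q in order until the claim fails.
For q = 2, 3, 5, 7, …, 31, 37, 41 the conclusion holds.
q = 43: 43 mod 17 = 9 — not in {0, 2, 3, 5, 6, 7, 11, 12, 13, 14}.
Thus q = 43 disproves the claim, and no smaller q works.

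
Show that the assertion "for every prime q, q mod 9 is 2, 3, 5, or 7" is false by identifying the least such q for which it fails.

The first 5 eligible values, up to q = 11, all satisfy the conclusion.
q = 13: 13 mod 9 = 4 — not in {2, 3, 5, 7}.
Hence q = 13 is a counterexample.

q = 13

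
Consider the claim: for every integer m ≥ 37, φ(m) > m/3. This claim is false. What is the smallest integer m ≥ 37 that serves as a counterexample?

m = 42

A counterexample is any integer m ≥ 37 such that the claim fails; we check each in order.
m = 37: φ(37) = 36 and 37/3 = 37/3, so φ(37) > 37/3.
m = 38: φ(38) = 18 and 38/3 = 38/3, so φ(38) > 38/3.
m = 39: φ(39) = 24 and 39/3 = 13, so φ(39) > 39/3.
m = 40: φ(40) = 16 and 40/3 = 40/3, so φ(40) > 40/3.
m = 41: φ(41) = 40 and 41/3 = 41/3, so φ(41) > 41/3.
m = 42: φ(42) = 12 and 42/3 = 14, so φ(42) ≤ 42/3.
So m = 42 is the smallest counterexample.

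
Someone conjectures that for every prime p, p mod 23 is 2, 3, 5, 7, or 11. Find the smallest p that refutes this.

p = 13

A counterexample is any prime p such that the claim fails; we check each in order.
For p = 2, 3, 5, 7, 11 the conclusion holds.
p = 13: 13 mod 23 = 13 — not in {2, 3, 5, 7, 11}.
So p = 13 is the smallest counterexample.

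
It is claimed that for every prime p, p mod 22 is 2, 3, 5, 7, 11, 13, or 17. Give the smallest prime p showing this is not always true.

Check each prime p in order until the claim fails.
For p = 2, 3, 5, 7, 11, 13, 17 the conclusion holds.
p = 19: 19 mod 22 = 19 — not in {2, 3, 5, 7, 11, 13, 17}.

p = 19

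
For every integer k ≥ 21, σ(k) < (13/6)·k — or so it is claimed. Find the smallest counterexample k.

k = 24

We need the least integer k ≥ 21 for which the claim fails.
For k = 21, 22, 23 the conclusion holds.
k = 24: σ(24) = 60; 60 ≥ 52.
Thus k = 24 disproves the claim, and no smaller k works.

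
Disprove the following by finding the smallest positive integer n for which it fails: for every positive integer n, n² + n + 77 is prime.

n = 6

A counterexample is any positive integer n such that n² + n + 77 is not prime; we check each in order.
For n = 1, 2, 3, 4, 5 the conclusion holds.
n = 6: n² + n + 77 = 119 = 7 × 17, composite.
Hence n = 6 is a counterexample.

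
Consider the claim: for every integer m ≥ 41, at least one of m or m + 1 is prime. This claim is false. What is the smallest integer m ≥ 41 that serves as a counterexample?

A counterexample is any integer m ≥ 41 such that m, m + 1 are both composite; we check each in order.
For m = 41, 42, 43 the conclusion holds.
m = 44: 44 = 2 × 22; 45 = 3 × 15 — both composite.
Thus m = 44 disproves the claim, and no smaller m works.

m = 44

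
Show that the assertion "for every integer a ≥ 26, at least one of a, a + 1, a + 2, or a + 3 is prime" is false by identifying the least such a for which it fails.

a = 32

a = 26: 29 is prime.
a = 27: 29 is prime.
a = 28: 29 is prime.
a = 29: 29 is prime.
a = 30: 31 is prime.
a = 31: 31 is prime.
a = 32: 32 = 2 × 16; 33 = 3 × 11; 34 = 2 × 17; 35 = 5 × 7 — all composite.
So a = 32 is the smallest counterexample.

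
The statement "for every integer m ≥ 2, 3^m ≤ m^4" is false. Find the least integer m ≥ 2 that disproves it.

We need the least integer m ≥ 2 for which 3^m > m^4.
m = 2: 3^m = 9 and m^4 = 16, so 9 ≤ 16.
m = 3: 3^m = 27 and m^4 = 81, so 27 ≤ 81.
m = 4: 3^m = 81 and m^4 = 256, so 81 ≤ 256.
m = 5: 3^m = 243 and m^4 = 625, so 243 ≤ 625.
m = 6: 3^m = 729 and m^4 = 1296, so 729 ≤ 1296.
m = 7: 3^m = 2187 and m^4 = 2401, so 2187 ≤ 2401.
m = 8: 3^m = 6561 and m^4 = 4096, so 6561 > 4096.
Hence m = 8 is a counterexample.

m = 8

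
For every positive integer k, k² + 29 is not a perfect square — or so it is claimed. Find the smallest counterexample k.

k = 14

A counterexample is any positive integer k such that k² + 29 is a perfect square; we check each in order.
For k = 1, 2, 3, 4, …, 11, 12, 13 the conclusion holds.
k = 14: 14² + 29 = 225 = 15², a perfect square.
Thus k = 14 disproves the claim, and no smaller k works.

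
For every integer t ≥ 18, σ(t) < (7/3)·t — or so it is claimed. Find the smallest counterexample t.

t = 18: σ(18) = 39; 39 < 42.
t = 19: σ(19) = 20; 20 < 133/3.
t = 20: σ(20) = 42; 42 < 140/3.
t = 21: σ(21) = 32; 32 < 49.
t = 22: σ(22) = 36; 36 < 154/3.
t = 23: σ(23) = 24; 24 < 161/3.
t = 24: σ(24) = 60; 60 ≥ 56.
Hence t = 24 is a counterexample.

t = 24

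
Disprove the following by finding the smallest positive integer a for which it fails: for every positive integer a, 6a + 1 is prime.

a = 1: 6a + 1 = 7, prime.
a = 2: 6a + 1 = 13, prime.
a = 3: 6a + 1 = 19, prime.
a = 4: 6a + 1 = 25 = 5 × 5, composite.
So a = 4 is the smallest counterexample.

a = 4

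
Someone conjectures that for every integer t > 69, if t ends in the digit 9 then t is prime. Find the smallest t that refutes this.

We need the least integer t > 69 for which t ends in the digit 9 but t is not prime.
For t = 79, 89 the conclusion holds.
t = 99: 99 ends in 9; 99 = 3 × 33, composite.
Hence t = 99 is a counterexample.

t = 99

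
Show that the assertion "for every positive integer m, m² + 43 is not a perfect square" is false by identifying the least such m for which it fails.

m = 21

We need the least positive integer m for which m² + 43 is a perfect square.
For m = 1, 2, 3, 4, …, 18, 19, 20 the conclusion holds.
m = 21: 21² + 43 = 484 = 22², a perfect square.
Hence m = 21 is a counterexample.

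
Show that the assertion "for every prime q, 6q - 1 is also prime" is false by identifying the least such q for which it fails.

A counterexample is any prime q such that 6q - 1 is not prime; we check each in order.
For q = 2, 3, 5, 7 the conclusion holds.
q = 11: 6q - 1 = 65 = 5 × 13, not prime.
So q = 11 is the smallest counterexample.

q = 11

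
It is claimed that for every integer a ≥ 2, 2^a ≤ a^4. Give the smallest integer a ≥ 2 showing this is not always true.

A counterexample is any integer a ≥ 2 such that 2^a > a^4; we check each in order.
The first 15 eligible values, up to a = 16, all satisfy the conclusion.
a = 17: 2^a = 131072 and a^4 = 83521, so 131072 > 83521.
Hence a = 17 is a counterexample.

a = 17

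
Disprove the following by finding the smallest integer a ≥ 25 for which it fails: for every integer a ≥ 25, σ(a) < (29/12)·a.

The first 11 eligible values, up to a = 35, all satisfy the conclusion.
a = 36: σ(36) = 91; 91 ≥ 87.

a = 36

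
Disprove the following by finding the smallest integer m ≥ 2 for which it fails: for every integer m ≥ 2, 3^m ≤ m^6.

For m = 2, 3, 4, 5, …, 12, 13, 14 the conclusion holds.
m = 15: 3^m = 14348907 and m^6 = 11390625, so 14348907 > 11390625.
Thus m = 15 disproves the claim, and no smaller m works.

m = 15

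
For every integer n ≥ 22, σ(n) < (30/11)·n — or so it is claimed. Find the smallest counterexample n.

Check each integer n ≥ 22 in order until the claim fails.
For n = 22, 23, 24, 25, …, 57, 58, 59 the conclusion holds.
n = 60: σ(60) = 168; 168 ≥ 1800/11.
Hence n = 60 is a counterexample.

n = 60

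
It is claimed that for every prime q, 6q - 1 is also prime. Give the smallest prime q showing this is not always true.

q = 11

Check each prime q in order until 6q - 1 is not prime.
q = 2: 6q - 1 = 11, prime.
q = 3: 6q - 1 = 17, prime.
q = 5: 6q - 1 = 29, prime.
q = 7: 6q - 1 = 41, prime.
q = 11: 6q - 1 = 65 = 5 × 13, not prime.
Thus q = 11 disproves the claim, and no smaller q works.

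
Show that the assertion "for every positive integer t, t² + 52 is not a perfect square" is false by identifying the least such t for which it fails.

t = 12

We need the least positive integer t for which t² + 52 is a perfect square.
For t = 1, 2, 3, 4, …, 9, 10, 11 the conclusion holds.
t = 12: 12² + 52 = 196 = 14², a perfect square.
Hence t = 12 is a counterexample.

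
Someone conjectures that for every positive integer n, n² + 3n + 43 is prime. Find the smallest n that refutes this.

n = 39

A counterexample is any positive integer n such that n² + 3n + 43 is not prime; we check each in order.
For n = 1, 2, 3, 4, …, 36, 37, 38 the conclusion holds.
n = 39: n² + 3n + 43 = 1681 = 41 × 41, composite.
Thus n = 39 disproves the claim, and no smaller n works.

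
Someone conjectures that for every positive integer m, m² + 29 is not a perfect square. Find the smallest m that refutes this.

For m = 1, 2, 3, 4, …, 11, 12, 13 the conclusion holds.
m = 14: 14² + 29 = 225 = 15², a perfect square.

m = 14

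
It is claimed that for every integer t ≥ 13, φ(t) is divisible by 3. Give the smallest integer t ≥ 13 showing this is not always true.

t = 15

Check each integer t ≥ 13 in order until φ(t) is not divisible by 3.
For t = 13, 14 the conclusion holds.
t = 15: φ(15) = 8; 8 mod 3 = 2.
Hence t = 15 is a counterexample.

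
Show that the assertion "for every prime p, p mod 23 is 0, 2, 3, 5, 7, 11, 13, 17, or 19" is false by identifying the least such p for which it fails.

A counterexample is any prime p such that the claim fails; we check each in order.
For p = 2, 3, 5, 7, 11, 13, 17, 19, 23 the conclusion holds.
p = 29: 29 mod 23 = 6 — not in {0, 2, 3, 5, 7, 11, 13, 17, 19}.
So p = 29 is the smallest counterexample.

p = 29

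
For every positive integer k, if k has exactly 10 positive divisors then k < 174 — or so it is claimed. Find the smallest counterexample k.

A counterexample is any positive integer k such that k has exactly 10 positive divisors but the claim fails; we check each in order.
The first 4 eligible values, up to k = 162, all satisfy the conclusion.
k = 176: τ(176) = 10; 176 ≥ 174.

k = 176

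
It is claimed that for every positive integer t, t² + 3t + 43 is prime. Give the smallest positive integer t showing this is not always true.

For t = 1, 2, 3, 4, …, 36, 37, 38 the conclusion holds.
t = 39: t² + 3t + 43 = 1681 = 41 × 41, composite.

t = 39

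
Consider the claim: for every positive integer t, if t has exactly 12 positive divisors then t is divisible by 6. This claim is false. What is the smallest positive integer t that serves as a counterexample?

t = 140

We need the least positive integer t for which t has exactly 12 positive divisors but t is not divisible by 6.
The first 8 eligible values, up to t = 132, all satisfy the conclusion.
t = 140: τ(140) = 12; 140 mod 6 = 2.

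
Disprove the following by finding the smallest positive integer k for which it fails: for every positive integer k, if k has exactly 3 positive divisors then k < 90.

k = 121

Check each positive integer k in order until k has exactly 3 positive divisors but the claim fails.
The first 4 eligible values, up to k = 49, all satisfy the conclusion.
k = 121: τ(121) = 3; 121 ≥ 90.
Thus k = 121 disproves the claim, and no smaller k works.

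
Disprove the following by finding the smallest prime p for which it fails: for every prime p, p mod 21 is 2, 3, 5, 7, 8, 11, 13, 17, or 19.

For p = 2, 3, 5, 7, 11, 13, 17, 19, 23, 29 the conclusion holds.
p = 31: 31 mod 21 = 10 — not in {2, 3, 5, 7, 8, 11, 13, 17, 19}.
So p = 31 is the smallest counterexample.

p = 31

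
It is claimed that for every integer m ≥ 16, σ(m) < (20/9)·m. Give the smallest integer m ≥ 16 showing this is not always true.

Check each integer m ≥ 16 in order until the claim fails.
The first 8 eligible values, up to m = 23, all satisfy the conclusion.
m = 24: σ(24) = 60; 60 ≥ 160/3.

m = 24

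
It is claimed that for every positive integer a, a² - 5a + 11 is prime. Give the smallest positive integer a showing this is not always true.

a = 7

The first 6 eligible values, up to a = 6, all satisfy the conclusion.
a = 7: a² - 5a + 11 = 25 = 5 × 5, composite.
Thus a = 7 disproves the claim, and no smaller a works.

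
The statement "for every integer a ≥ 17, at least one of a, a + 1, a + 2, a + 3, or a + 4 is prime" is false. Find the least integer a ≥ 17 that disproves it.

A counterexample is any integer a ≥ 17 such that a, a + 1, a + 2, a + 3, a + 4 are all composite; we check each in order.
a = 17: 17 is prime.
a = 18: 19 is prime.
a = 19: 19 is prime.
a = 20: 23 is prime.
a = 21: 23 is prime.
a = 22: 23 is prime.
a = 23: 23 is prime.
a = 24: 24 = 2 × 12; 25 = 5 × 5; 26 = 2 × 13; 27 = 3 × 9; 28 = 2 × 14 — all composite.

a = 24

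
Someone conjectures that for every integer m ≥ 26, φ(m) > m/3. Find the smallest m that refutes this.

We need the least integer m ≥ 26 for which the claim fails.
m = 26: φ(26) = 12 and 26/3 = 26/3, so φ(26) > 26/3.
m = 27: φ(27) = 18 and 27/3 = 9, so φ(27) > 27/3.
m = 28: φ(28) = 12 and 28/3 = 28/3, so φ(28) > 28/3.
m = 29: φ(29) = 28 and 29/3 = 29/3, so φ(29) > 29/3.
m = 30: φ(30) = 8 and 30/3 = 10, so φ(30) ≤ 30/3.
Hence m = 30 is a counterexample.

m = 30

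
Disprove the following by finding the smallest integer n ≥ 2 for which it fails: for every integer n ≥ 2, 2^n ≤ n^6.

A counterexample is any integer n ≥ 2 such that 2^n > n^6; we check each in order.
The first 28 eligible values, up to n = 29, all satisfy the conclusion.
n = 30: 2^n = 1073741824 and n^6 = 729000000, so 1073741824 > 729000000.
So n = 30 is the smallest counterexample.

n = 30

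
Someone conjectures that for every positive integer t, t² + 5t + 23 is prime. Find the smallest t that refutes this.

For t = 1, 2, 3, 4, …, 11, 12, 13 the conclusion holds.
t = 14: t² + 5t + 23 = 289 = 17 × 17, composite.
Thus t = 14 disproves the claim, and no smaller t works.

t = 14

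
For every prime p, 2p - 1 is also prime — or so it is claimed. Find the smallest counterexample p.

p = 5

We need the least prime p for which 2p - 1 is not prime.
p = 2: 2p - 1 = 3, prime.
p = 3: 2p - 1 = 5, prime.
p = 5: 2p - 1 = 9 = 3 × 3, not prime.
Thus p = 5 disproves the claim, and no smaller p works.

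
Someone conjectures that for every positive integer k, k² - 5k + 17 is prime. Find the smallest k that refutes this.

A counterexample is any positive integer k such that k² - 5k + 17 is not prime; we check each in order.
The first 12 eligible values, up to k = 12, all satisfy the conclusion.
k = 13: k² - 5k + 17 = 121 = 11 × 11, composite.
Hence k = 13 is a counterexample.

k = 13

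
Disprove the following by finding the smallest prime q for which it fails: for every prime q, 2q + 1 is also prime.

A counterexample is any prime q such that 2q + 1 is not prime; we check each in order.
q = 2: 2q + 1 = 5, prime.
q = 3: 2q + 1 = 7, prime.
q = 5: 2q + 1 = 11, prime.
q = 7: 2q + 1 = 15 = 3 × 5, not prime.
Thus q = 7 disproves the claim, and no smaller q works.

q = 7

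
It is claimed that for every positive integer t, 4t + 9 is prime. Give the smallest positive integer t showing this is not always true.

A counterexample is any positive integer t such that 4t + 9 is not prime; we check each in order.
For t = 1, 2 the conclusion holds.
t = 3: 4t + 9 = 21 = 3 × 7, composite.
Hence t = 3 is a counterexample.

t = 3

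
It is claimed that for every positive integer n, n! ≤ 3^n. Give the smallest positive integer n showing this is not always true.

Check each positive integer n in order until n! > 3^n.
The first 6 eligible values, up to n = 6, all satisfy the conclusion.
n = 7: n! = 5040 and 3^n = 2187, so 5040 > 2187.
Thus n = 7 disproves the claim, and no smaller n works.

n = 7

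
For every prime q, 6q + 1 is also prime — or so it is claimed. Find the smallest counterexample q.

Check each prime q in order until 6q + 1 is not prime.
The first 7 eligible values, up to q = 17, all satisfy the conclusion.
q = 19: 6q + 1 = 115 = 5 × 23, not prime.
Hence q = 19 is a counterexample.

q = 19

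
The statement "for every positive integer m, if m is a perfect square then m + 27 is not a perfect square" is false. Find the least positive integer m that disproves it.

m = 9

We need the least positive integer m for which m is a perfect square but m + 27 is a perfect square.
m = 1: 1 + 27 = 28, not a perfect square.
m = 4: 4 + 27 = 31, not a perfect square.
m = 9: 9 = 3² and 9 + 27 = 36 = 6².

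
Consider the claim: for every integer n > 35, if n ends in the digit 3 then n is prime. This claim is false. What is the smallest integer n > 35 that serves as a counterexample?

We need the least integer n > 35 for which n ends in the digit 3 but n is not prime.
For n = 43, 53 the conclusion holds.
n = 63: 63 ends in 3; 63 = 3 × 21, composite.
Hence n = 63 is a counterexample.

n = 63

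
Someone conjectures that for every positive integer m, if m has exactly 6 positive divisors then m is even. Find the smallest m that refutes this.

Check each positive integer m in order until m has exactly 6 positive divisors but m is odd.
m = 12: divisors of 12: 1, 2, 3, 4, 6, 12; 12 is even.
m = 18: divisors of 18: 1, 2, 3, 6, 9, 18; 18 is even.
m = 20: divisors of 20: 1, 2, 4, 5, 10, 20; 20 is even.
m = 28: divisors of 28: 1, 2, 4, 7, 14, 28; 28 is even.
m = 32: divisors of 32: 1, 2, 4, 8, 16, 32; 32 is even.
m = 44: divisors of 44: 1, 2, 4, 11, 22, 44; 44 is even.
m = 45: divisors of 45: 1, 3, 5, 9, 15, 45; 45 is odd.
So m = 45 is the smallest counterexample.

m = 45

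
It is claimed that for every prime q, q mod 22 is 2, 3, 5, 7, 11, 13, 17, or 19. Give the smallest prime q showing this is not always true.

We need the least prime q for which the claim fails.
For q = 2, 3, 5, 7, 11, 13, 17, 19 the conclusion holds.
q = 23: 23 mod 22 = 1 — not in {2, 3, 5, 7, 11, 13, 17, 19}.
Hence q = 23 is a counterexample.

q = 23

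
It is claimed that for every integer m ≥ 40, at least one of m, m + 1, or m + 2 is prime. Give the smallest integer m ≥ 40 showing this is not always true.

m = 40: 41 is prime.
m = 41: 41 is prime.
m = 42: 43 is prime.
m = 43: 43 is prime.
m = 44: 44 = 2 × 22; 45 = 3 × 15; 46 = 2 × 23 — all composite.
Thus m = 44 disproves the claim, and no smaller m works.

m = 44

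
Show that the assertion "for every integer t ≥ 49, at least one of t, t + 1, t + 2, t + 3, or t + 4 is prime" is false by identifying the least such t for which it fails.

For t = 49, 50, 51, 52, 53 the conclusion holds.
t = 54: 54 = 2 × 27; 55 = 5 × 11; 56 = 2 × 28; 57 = 3 × 19; 58 = 2 × 29 — all composite.
Thus t = 54 disproves the claim, and no smaller t works.

t = 54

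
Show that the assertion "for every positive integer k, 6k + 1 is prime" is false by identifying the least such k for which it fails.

Check each positive integer k in order until 6k + 1 is not prime.
k = 1: 6k + 1 = 7, prime.
k = 2: 6k + 1 = 13, prime.
k = 3: 6k + 1 = 19, prime.
k = 4: 6k + 1 = 25 = 5 × 5, composite.

k = 4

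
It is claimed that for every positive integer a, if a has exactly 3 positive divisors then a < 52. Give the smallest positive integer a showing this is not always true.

a = 121

We need the least positive integer a for which a has exactly 3 positive divisors but the claim fails.
For a = 4, 9, 25, 49 the conclusion holds.
a = 121: τ(121) = 3; 121 ≥ 52.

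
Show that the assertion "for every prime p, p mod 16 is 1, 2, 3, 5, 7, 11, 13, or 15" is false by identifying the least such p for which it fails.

p = 41

A counterexample is any prime p such that the claim fails; we check each in order.
The first 12 eligible values, up to p = 37, all satisfy the conclusion.
p = 41: 41 mod 16 = 9 — not in {1, 2, 3, 5, 7, 11, 13, 15}.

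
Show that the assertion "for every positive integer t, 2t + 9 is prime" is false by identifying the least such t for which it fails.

t = 3

A counterexample is any positive integer t such that 2t + 9 is not prime; we check each in order.
For t = 1, 2 the conclusion holds.
t = 3: 2t + 9 = 15 = 3 × 5, composite.
Thus t = 3 disproves the claim, and no smaller t works.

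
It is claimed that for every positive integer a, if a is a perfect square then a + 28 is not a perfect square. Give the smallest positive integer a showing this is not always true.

Check each positive integer a in order until a is a perfect square but a + 28 is a perfect square.
For a = 1, 4, 9, 16, 25 the conclusion holds.
a = 36: 36 = 6² and 36 + 28 = 64 = 8².

a = 36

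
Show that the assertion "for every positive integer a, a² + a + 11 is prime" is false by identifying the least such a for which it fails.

We need the least positive integer a for which a² + a + 11 is not prime.
For a = 1, 2, 3, 4, 5, 6, 7, 8, 9 the conclusion holds.
a = 10: a² + a + 11 = 121 = 11 × 11, composite.
Thus a = 10 disproves the claim, and no smaller a works.

a = 10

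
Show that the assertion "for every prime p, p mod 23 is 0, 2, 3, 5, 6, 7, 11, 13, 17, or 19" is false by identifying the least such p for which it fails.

For p = 2, 3, 5, 7, 11, 13, 17, 19, 23, 29 the conclusion holds.
p = 31: 31 mod 23 = 8 — not in {0, 2, 3, 5, 6, 7, 11, 13, 17, 19}.

p = 31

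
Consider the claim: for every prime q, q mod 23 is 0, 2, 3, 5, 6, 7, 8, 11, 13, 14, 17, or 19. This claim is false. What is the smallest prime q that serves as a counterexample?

Check each prime q in order until the claim fails.
For q = 2, 3, 5, 7, …, 29, 31, 37 the conclusion holds.
q = 41: 41 mod 23 = 18 — not in {0, 2, 3, 5, 6, 7, 8, 11, 13, 14, 17, 19}.
Thus q = 41 disproves the claim, and no smaller q works.

q = 41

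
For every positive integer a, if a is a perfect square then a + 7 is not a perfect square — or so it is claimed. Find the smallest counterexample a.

a = 1: 1 + 7 = 8, not a perfect square.
a = 4: 4 + 7 = 11, not a perfect square.
a = 9: 9 = 3² and 9 + 7 = 16 = 4².
So a = 9 is the smallest counterexample.

a = 9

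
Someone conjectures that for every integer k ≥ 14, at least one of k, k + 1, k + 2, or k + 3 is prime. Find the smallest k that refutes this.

k = 24

The first 10 eligible values, up to k = 23, all satisfy the conclusion.
k = 24: 24 = 2 × 12; 25 = 5 × 5; 26 = 2 × 13; 27 = 3 × 9 — all composite.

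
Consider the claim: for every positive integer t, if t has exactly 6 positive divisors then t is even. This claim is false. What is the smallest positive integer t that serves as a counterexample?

t = 45

For t = 12, 18, 20, 28, 32, 44 the conclusion holds.
t = 45: divisors of 45: 1, 3, 5, 9, 15, 45; 45 is odd.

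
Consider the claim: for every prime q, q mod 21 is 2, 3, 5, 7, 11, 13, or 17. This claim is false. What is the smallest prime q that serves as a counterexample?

We need the least prime q for which the claim fails.
q = 2: 2 mod 21 = 2.
q = 3: 3 mod 21 = 3.
q = 5: 5 mod 21 = 5.
q = 7: 7 mod 21 = 7.
q = 11: 11 mod 21 = 11.
q = 13: 13 mod 21 = 13.
q = 17: 17 mod 21 = 17.
q = 19: 19 mod 21 = 19 — not in {2, 3, 5, 7, 11, 13, 17}.
Hence q = 19 is a counterexample.

q = 19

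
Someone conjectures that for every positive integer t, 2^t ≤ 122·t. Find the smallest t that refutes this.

We need the least positive integer t for which 2^t > 122·t.
For t = 1, 2, 3, 4, 5, 6, 7, 8, 9, 10 the conclusion holds.
t = 11: 2^t = 2048 and 122·t = 1342, so 2048 > 1342.

t = 11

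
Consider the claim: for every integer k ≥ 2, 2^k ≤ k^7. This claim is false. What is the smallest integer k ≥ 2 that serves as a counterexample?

k = 37

A counterexample is any integer k ≥ 2 such that 2^k > k^7; we check each in order.
For k = 2, 3, 4, 5, …, 34, 35, 36 the conclusion holds.
k = 37: 2^k = 137438953472 and k^7 = 94931877133, so 137438953472 > 94931877133.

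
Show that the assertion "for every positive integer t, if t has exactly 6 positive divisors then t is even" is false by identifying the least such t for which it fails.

t = 45

We need the least positive integer t for which t has exactly 6 positive divisors but t is odd.
t = 12: divisors of 12: 1, 2, 3, 4, 6, 12; 12 is even.
t = 18: divisors of 18: 1, 2, 3, 6, 9, 18; 18 is even.
t = 20: divisors of 20: 1, 2, 4, 5, 10, 20; 20 is even.
t = 28: divisors of 28: 1, 2, 4, 7, 14, 28; 28 is even.
t = 32: divisors of 32: 1, 2, 4, 8, 16, 32; 32 is even.
t = 44: divisors of 44: 1, 2, 4, 11, 22, 44; 44 is even.
t = 45: divisors of 45: 1, 3, 5, 9, 15, 45; 45 is odd.
So t = 45 is the smallest counterexample.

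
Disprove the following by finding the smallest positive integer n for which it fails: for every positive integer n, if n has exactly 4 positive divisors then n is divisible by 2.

n = 15

Check each positive integer n in order until n has exactly 4 positive divisors but n is not divisible by 2.
The first 4 eligible values, up to n = 14, all satisfy the conclusion.
n = 15: τ(15) = 4; 15 mod 2 = 1.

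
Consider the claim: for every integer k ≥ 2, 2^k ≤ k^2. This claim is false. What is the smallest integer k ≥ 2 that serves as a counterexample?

We need the least integer k ≥ 2 for which 2^k > k^2.
k = 2: 2^k = 4 and k^2 = 4, so 4 ≤ 4.
k = 3: 2^k = 8 and k^2 = 9, so 8 ≤ 9.
k = 4: 2^k = 16 and k^2 = 16, so 16 ≤ 16.
k = 5: 2^k = 32 and k^2 = 25, so 32 > 25.

k = 5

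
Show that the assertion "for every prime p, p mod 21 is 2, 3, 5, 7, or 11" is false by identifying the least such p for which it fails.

We need the least prime p for which the claim fails.
The first 5 eligible values, up to p = 11, all satisfy the conclusion.
p = 13: 13 mod 21 = 13 — not in {2, 3, 5, 7, 11}.
So p = 13 is the smallest counterexample.

p = 13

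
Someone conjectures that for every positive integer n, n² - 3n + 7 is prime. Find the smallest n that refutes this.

A counterexample is any positive integer n such that n² - 3n + 7 is not prime; we check each in order.
For n = 1, 2, 3, 4, 5 the conclusion holds.
n = 6: n² - 3n + 7 = 25 = 5 × 5, composite.

n = 6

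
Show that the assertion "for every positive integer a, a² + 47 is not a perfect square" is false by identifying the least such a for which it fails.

a = 23

A counterexample is any positive integer a such that a² + 47 is a perfect square; we check each in order.
The first 22 eligible values, up to a = 22, all satisfy the conclusion.
a = 23: 23² + 47 = 576 = 24², a perfect square.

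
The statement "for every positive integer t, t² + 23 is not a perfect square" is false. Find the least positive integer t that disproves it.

t = 11

We need the least positive integer t for which t² + 23 is a perfect square.
For t = 1, 2, 3, 4, 5, 6, 7, 8, 9, 10 the conclusion holds.
t = 11: 11² + 23 = 144 = 12², a perfect square.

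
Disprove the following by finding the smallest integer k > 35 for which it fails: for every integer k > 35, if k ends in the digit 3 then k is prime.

k = 63

Check each integer k > 35 in order until k ends in the digit 3 but k is not prime.
For k = 43, 53 the conclusion holds.
k = 63: 63 ends in 3; 63 = 3 × 21, composite.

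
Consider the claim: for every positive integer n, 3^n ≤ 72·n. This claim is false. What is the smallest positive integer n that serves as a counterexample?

Check each positive integer n in order until 3^n > 72·n.
n = 1: 3^n = 3 and 72·n = 72, so 3 ≤ 72.
n = 2: 3^n = 9 and 72·n = 144, so 9 ≤ 144.
n = 3: 3^n = 27 and 72·n = 216, so 27 ≤ 216.
n = 4: 3^n = 81 and 72·n = 288, so 81 ≤ 288.
n = 5: 3^n = 243 and 72·n = 360, so 243 ≤ 360.
n = 6: 3^n = 729 and 72·n = 432, so 729 > 432.

n = 6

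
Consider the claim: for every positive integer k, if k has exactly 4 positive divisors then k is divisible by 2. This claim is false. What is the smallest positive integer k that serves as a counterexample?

For k = 6, 8, 10, 14 the conclusion holds.
k = 15: τ(15) = 4; 15 mod 2 = 1.

k = 15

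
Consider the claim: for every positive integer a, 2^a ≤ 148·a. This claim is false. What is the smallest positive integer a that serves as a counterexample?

a = 11

A counterexample is any positive integer a such that 2^a > 148·a; we check each in order.
For a = 1, 2, 3, 4, 5, 6, 7, 8, 9, 10 the conclusion holds.
a = 11: 2^a = 2048 and 148·a = 1628, so 2048 > 1628.
So a = 11 is the smallest counterexample.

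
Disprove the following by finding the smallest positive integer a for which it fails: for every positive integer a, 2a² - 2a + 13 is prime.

A counterexample is any positive integer a such that 2a² - 2a + 13 is not prime; we check each in order.
For a = 1, 2 the conclusion holds.
a = 3: 2a² - 2a + 13 = 25 = 5 × 5, composite.
So a = 3 is the smallest counterexample.

a = 3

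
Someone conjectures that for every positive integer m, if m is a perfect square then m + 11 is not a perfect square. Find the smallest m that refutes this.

m = 25

Check each positive integer m in order until m is a perfect square but m + 11 is a perfect square.
m = 1: 1 + 11 = 12, not a perfect square.
m = 4: 4 + 11 = 15, not a perfect square.
m = 9: 9 + 11 = 20, not a perfect square.
m = 16: 16 + 11 = 27, not a perfect square.
m = 25: 25 = 5² and 25 + 11 = 36 = 6².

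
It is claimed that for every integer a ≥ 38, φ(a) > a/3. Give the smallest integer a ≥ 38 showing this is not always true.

a = 42

A counterexample is any integer a ≥ 38 such that the claim fails; we check each in order.
a = 38: φ(38) = 18 and 38/3 = 38/3, so φ(38) > 38/3.
a = 39: φ(39) = 24 and 39/3 = 13, so φ(39) > 39/3.
a = 40: φ(40) = 16 and 40/3 = 40/3, so φ(40) > 40/3.
a = 41: φ(41) = 40 and 41/3 = 41/3, so φ(41) > 41/3.
a = 42: φ(42) = 12 and 42/3 = 14, so φ(42) ≤ 42/3.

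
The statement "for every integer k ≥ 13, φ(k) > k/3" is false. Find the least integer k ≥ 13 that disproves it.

A counterexample is any integer k ≥ 13 such that the claim fails; we check each in order.
k = 13: φ(13) = 12 and 13/3 = 13/3, so φ(13) > 13/3.
k = 14: φ(14) = 6 and 14/3 = 14/3, so φ(14) > 14/3.
k = 15: φ(15) = 8 and 15/3 = 5, so φ(15) > 15/3.
k = 16: φ(16) = 8 and 16/3 = 16/3, so φ(16) > 16/3.
k = 17: φ(17) = 16 and 17/3 = 17/3, so φ(17) > 17/3.
k = 18: φ(18) = 6 and 18/3 = 6, so φ(18) ≤ 18/3.
Thus k = 18 disproves the claim, and no smaller k works.

k = 18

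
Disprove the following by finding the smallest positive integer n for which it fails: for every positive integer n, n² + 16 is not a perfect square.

n = 3

A counterexample is any positive integer n such that n² + 16 is a perfect square; we check each in order.
For n = 1, 2 the conclusion holds.
n = 3: 3² + 16 = 25 = 5², a perfect square.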